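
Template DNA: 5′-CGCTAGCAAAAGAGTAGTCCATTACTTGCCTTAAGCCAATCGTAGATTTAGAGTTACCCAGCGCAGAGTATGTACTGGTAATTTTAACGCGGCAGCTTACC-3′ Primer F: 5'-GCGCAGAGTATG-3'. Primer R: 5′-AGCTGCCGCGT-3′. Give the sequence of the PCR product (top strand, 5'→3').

5'-GCGCAGAGTATGTACTGGTAATTTTAACGCGGCAGCT-3'

The forward primer matches the template at positions 61–72.
Taking the reverse complement of AGCTGCCGCGT gives ACGCGGCAGCT, found at positions 87–97 on the template; the primer anneals here to the top strand with its 3' end pointing upstream.
The product is the template from position 61 through 97 (37 bp).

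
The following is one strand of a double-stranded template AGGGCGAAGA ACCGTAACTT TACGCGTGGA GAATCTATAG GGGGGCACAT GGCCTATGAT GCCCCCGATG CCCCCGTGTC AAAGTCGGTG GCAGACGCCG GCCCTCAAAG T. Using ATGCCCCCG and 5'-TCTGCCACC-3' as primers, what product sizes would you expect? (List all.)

The forward primer ATGCCCCCG matches the top strand at positions 59–67, 68–76.
The reverse primer's reverse complement is GGTGGCAGA, matching at positions 87–95.
Each forward site pairs with the reverse site to give a product ending at position 95: sizes 37, 28 bp.

37 bp, 28 bp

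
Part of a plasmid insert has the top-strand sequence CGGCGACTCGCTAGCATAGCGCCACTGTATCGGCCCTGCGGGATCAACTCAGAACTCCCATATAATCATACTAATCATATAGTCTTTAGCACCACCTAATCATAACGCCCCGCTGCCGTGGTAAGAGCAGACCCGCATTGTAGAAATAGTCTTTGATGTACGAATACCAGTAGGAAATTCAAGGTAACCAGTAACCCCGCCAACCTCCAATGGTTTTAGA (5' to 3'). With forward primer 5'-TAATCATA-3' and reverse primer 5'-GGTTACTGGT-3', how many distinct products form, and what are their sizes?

Three products: 134 bp, 125 bp, 100 bp

The forward primer TAATCATA matches the top strand at positions 63–70, 72–79, 97–104.
The reverse primer's reverse complement is ACCAGTAACC, matching at positions 187–196.
Each forward site pairs with the reverse site to give a product ending at position 196: sizes 134, 125, 100 bp.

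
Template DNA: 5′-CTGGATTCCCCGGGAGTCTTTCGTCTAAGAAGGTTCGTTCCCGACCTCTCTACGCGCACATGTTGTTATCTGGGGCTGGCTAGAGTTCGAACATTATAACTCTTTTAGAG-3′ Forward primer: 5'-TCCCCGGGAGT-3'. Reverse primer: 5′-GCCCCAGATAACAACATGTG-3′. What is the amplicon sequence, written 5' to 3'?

5'-TCCCCGGGAGTCTTTCGTCTAAGAAGGTTCGTTCCCGACCTCTCTACGCGCACATGTTGTTATCTGGGGC-3'

The forward primer matches the template at positions 7–17.
The reverse primer's reverse complement is CACATGTTGTTATCTGGGGC, which matches the template at positions 57–76.
The product is the template from position 7 through 76 (70 bp).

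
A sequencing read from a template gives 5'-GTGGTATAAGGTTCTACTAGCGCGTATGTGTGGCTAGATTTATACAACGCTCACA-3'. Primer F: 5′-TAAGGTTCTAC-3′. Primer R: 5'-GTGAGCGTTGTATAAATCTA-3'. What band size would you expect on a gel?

48 bp

Forward primer TAAGGTTCTAC is found on the top strand at positions 7–17.
The reverse primer's reverse complement is TAGATTTATACAACGCTCAC, which matches the template at positions 35–54.
Amplicon spans positions 7–54: 48 bp.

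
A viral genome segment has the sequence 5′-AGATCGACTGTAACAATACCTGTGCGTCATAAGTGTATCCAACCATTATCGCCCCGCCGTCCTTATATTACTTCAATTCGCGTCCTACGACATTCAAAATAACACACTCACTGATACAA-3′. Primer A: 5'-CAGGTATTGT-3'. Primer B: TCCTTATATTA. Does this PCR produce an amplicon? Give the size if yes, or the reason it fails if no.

Primer A (CAGGTATTGT) has reverse complement ACAATACCTG, which matches the top strand at positions 13–22; primer A anneals to the top strand there with its 3' end pointing upstream toward position 13.
Primer B (TCCTTATATTA) matches the top strand directly at positions 60–70; it anneals to the bottom strand with its 3' end pointing downstream toward position 70.
The 3' ends diverge (primer A extends toward position 1, primer B toward position 119), so the primers never converge on a shared product.

No product — the primers' 3' ends point away from each other.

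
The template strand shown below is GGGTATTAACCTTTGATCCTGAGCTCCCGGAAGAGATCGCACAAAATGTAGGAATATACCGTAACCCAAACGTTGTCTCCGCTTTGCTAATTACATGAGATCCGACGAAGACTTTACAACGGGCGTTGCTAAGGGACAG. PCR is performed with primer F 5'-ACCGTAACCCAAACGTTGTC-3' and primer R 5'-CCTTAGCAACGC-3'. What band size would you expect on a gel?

77 bp

Forward primer ACCGTAACCCAAACGTTGTC is found on the top strand at positions 58–77.
Taking the reverse complement of CCTTAGCAACGC gives GCGTTGCTAAGG, found at positions 123–134 on the template; the primer anneals here to the top strand with its 3' end pointing upstream.
Amplicon spans positions 58–134: 77 bp.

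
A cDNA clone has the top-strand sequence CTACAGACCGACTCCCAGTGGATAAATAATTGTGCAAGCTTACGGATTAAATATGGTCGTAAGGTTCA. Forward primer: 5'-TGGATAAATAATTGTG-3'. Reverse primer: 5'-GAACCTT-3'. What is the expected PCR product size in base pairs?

49 bp

The forward primer matches the template at positions 19–34.
The reverse primer's reverse complement is AAGGTTC, which matches the template at positions 61–67.
Product length = (reverse-primer end) − (forward-primer start) + 1 = 67 − 19 + 1 = 49 bp.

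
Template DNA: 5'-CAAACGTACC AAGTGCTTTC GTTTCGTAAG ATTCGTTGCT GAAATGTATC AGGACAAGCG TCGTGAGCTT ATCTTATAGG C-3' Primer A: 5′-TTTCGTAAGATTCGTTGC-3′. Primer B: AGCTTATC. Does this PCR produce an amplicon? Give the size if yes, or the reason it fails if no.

No product — both primers anneal to the same strand and extend in the same direction.

Primer A (TTTCGTAAGATTCGTTGC) matches the top strand at positions 22–39 (3' end points downstream).
Primer B (AGCTTATC) also matches the top strand directly, at positions 66–73 — its reverse complement GATAAGCT is not present.
Both primers anneal to the bottom strand with 3' ends pointing the same way, so neither can prime synthesis back toward the other.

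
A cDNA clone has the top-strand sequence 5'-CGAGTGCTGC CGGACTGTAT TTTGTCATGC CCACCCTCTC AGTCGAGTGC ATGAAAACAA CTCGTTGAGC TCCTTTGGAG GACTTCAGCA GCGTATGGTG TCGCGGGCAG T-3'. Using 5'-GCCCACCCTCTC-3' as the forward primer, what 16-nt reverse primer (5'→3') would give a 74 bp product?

5'-GACACCATACGCTGCT-3'

The forward primer binds at positions 29–40, so a 74 bp product ends at position 29 + 74 − 1 = 102.
The reverse primer anneals to the top strand over positions 87–102, i.e. to AGCAGCGTATGGTGTC.
Its sequence written 5'→3' is the reverse complement: GACACCATACGCTGCT.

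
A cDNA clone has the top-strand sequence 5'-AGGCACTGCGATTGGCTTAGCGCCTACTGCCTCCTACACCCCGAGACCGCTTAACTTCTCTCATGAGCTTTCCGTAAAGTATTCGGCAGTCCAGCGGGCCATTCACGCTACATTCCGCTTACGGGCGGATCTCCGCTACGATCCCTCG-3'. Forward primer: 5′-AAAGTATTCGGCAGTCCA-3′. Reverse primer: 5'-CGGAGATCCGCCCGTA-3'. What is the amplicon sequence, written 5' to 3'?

Scanning the template, AAAGTATTCGGCAGTCCA occurs at positions 76–93; this primer anneals to the bottom strand there with its 3' end pointing downstream.
Taking the reverse complement of CGGAGATCCGCCCGTA gives TACGGGCGGATCTCCG, found at positions 120–135 on the template; the primer anneals here to the top strand with its 3' end pointing upstream.
The product is the template from position 76 through 135 (60 bp).

5'-AAAGTATTCGGCAGTCCAGCGGGCCATTCACGCTACATTCCGCTTACGGGCGGATCTCCG-3'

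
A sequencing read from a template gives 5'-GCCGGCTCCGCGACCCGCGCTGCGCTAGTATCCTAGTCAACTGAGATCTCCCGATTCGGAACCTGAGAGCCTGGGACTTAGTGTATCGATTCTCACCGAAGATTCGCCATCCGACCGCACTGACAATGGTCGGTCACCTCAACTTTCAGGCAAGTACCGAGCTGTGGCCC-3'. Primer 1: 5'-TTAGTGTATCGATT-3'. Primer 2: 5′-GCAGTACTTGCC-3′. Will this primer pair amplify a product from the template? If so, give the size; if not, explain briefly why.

Primer 2 (GCAGTACTTGCC) does not match the top strand, and its reverse complement GGCAAGTACTGC does not match either.
With no annealing site for primer 2, no amplification occurs.

No product — primer 2 has no binding site in the template.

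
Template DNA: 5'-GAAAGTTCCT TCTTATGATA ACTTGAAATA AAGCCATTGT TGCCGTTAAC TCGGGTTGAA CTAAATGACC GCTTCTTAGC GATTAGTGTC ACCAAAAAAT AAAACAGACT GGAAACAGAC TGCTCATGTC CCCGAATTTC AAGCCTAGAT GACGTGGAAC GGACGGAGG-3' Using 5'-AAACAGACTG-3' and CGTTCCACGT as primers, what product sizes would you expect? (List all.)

The forward primer AAACAGACTG matches the top strand at positions 102–111, 113–122.
The reverse primer's reverse complement is ACGTGGAACG, matching at positions 152–161.
Each forward site pairs with the reverse site to give a product ending at position 161: sizes 60, 49 bp.

60 bp, 49 bp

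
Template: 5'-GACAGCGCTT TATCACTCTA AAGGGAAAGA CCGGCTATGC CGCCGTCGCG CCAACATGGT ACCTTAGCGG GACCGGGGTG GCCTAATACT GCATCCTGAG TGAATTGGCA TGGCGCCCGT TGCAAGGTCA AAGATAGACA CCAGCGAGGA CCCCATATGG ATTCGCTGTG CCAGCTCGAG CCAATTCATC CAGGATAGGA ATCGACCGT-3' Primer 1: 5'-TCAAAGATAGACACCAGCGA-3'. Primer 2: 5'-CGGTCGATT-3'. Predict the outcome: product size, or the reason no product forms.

Yes — an 81 bp product.

Primer 1 (TCAAAGATAGACACCAGCGA) matches the top strand at positions 128–147; it acts as a forward primer.
Primer 2's reverse complement is AATCGACCG, matching the top strand at positions 200–208; it acts as a reverse primer.
The 3' ends face each other across positions 128–208, giving an 81 bp product.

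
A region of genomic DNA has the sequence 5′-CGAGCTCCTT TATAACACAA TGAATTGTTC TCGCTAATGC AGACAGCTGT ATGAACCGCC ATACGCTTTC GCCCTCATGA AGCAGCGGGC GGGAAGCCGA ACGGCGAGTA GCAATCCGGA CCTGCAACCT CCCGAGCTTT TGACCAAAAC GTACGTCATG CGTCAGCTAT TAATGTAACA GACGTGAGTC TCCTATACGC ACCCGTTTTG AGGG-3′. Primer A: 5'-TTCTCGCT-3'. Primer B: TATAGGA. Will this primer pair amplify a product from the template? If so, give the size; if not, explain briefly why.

Yes — a 170 bp product.

Primer A (TTCTCGCT) matches the top strand at positions 28–35; it acts as a forward primer.
Primer B's reverse complement is TCCTATA, matching the top strand at positions 191–197; it acts as a reverse primer.
The 3' ends face each other across positions 28–197, giving a 170 bp product.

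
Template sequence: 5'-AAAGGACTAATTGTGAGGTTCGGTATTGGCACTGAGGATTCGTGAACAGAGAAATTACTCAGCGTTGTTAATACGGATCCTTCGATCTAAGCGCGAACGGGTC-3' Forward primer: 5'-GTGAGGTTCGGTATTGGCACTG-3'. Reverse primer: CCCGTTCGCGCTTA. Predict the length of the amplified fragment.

89 bp

Scanning the template, GTGAGGTTCGGTATTGGCACTG occurs at positions 13–34; this primer anneals to the bottom strand there with its 3' end pointing downstream.
Reverse complement of the reverse primer: TAAGCGCGAACGGG. This occurs on the top strand at positions 88–101.
Amplicon spans positions 13–101: 89 bp.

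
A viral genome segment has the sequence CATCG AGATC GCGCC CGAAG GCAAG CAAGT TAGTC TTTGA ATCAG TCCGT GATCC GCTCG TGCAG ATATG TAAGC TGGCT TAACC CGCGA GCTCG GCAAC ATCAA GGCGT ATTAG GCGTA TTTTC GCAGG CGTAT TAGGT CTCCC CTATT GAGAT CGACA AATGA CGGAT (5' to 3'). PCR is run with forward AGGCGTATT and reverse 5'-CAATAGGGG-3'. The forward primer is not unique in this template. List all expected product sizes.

The forward primer AGGCGTATT matches the top strand at positions 105–113, 114–122, 128–136.
The reverse primer's reverse complement is CCCCTATTG, matching at positions 143–151.
Each forward site pairs with the reverse site to give a product ending at position 151: sizes 47, 38, 24 bp.

47 bp, 38 bp, 24 bp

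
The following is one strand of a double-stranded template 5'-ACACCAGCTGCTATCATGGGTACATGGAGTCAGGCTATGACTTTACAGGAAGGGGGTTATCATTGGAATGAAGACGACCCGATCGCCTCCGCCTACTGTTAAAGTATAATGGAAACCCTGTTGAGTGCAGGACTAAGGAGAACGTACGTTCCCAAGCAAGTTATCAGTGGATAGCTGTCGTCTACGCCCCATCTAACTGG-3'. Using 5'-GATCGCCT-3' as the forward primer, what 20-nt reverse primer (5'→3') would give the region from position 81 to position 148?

5'-CGTACGTTCTCCTTAGTCCT-3'

The product's 3' end on the top strand is position 148.
The reverse primer anneals to the top strand over positions 129–148, i.e. to AGGACTAAGGAGAACGTACG.
Its sequence written 5'→3' is the reverse complement: CGTACGTTCTCCTTAGTCCT.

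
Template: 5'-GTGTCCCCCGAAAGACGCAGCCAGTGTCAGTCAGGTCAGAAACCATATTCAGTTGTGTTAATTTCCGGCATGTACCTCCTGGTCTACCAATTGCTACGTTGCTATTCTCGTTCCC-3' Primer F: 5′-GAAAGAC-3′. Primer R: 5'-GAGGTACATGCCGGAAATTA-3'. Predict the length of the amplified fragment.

Scanning the template, GAAAGAC occurs at positions 10–16; this primer anneals to the bottom strand there with its 3' end pointing downstream.
The reverse primer's reverse complement is TAATTTCCGGCATGTACCTC, which matches the template at positions 59–78.
Amplicon spans positions 10–78: 69 bp.

69 bp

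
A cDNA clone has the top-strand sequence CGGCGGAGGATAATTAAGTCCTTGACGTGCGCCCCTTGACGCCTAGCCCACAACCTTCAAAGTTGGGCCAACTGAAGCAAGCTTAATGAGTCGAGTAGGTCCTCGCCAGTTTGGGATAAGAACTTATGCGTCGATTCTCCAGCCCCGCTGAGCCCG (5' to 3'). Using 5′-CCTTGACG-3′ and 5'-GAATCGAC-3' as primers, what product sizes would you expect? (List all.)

118 bp, 104 bp

The forward primer CCTTGACG matches the top strand at positions 20–27, 34–41.
The reverse primer's reverse complement is GTCGATTC, matching at positions 130–137.
Each forward site pairs with the reverse site to give a product ending at position 137: sizes 118, 104 bp.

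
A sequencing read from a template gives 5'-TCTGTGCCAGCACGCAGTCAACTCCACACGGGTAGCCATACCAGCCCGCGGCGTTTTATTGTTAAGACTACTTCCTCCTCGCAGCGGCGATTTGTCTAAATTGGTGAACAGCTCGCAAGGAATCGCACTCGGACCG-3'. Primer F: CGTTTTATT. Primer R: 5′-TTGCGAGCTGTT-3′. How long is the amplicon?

67 bp

Scanning the template, CGTTTTATT occurs at positions 52–60; this primer anneals to the bottom strand there with its 3' end pointing downstream.
Reverse complement of the reverse primer: AACAGCTCGCAA. This occurs on the top strand at positions 107–118.
Product length = (reverse-primer end) − (forward-primer start) + 1 = 118 − 52 + 1 = 67 bp.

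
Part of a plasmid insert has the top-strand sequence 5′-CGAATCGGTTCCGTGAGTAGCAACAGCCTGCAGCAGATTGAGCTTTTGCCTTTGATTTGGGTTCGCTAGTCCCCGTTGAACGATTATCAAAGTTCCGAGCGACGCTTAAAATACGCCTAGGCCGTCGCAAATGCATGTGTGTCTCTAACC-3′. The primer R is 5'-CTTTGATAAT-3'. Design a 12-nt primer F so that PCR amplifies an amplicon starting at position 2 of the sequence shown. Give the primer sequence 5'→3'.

The reverse primer's reverse complement ATTATCAAAG matches the template at positions 83–92; the product starts at position 2.
The forward primer is identical to the top strand over positions 2–13: GAATCGGTTCCG.

5'-GAATCGGTTCCG-3'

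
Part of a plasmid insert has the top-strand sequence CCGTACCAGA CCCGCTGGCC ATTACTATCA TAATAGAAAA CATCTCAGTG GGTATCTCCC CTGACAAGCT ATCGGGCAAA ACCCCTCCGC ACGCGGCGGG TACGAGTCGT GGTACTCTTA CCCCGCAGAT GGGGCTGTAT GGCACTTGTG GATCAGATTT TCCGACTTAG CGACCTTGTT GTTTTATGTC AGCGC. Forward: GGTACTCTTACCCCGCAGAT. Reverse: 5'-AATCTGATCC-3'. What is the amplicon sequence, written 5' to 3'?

Scanning the template, GGTACTCTTACCCCGCAGAT occurs at positions 111–130; this primer anneals to the bottom strand there with its 3' end pointing downstream.
The reverse primer's reverse complement is GGATCAGATT, which matches the template at positions 150–159.
The product is the template from position 111 through 159 (49 bp).

5'-GGTACTCTTACCCCGCAGATGGGGCTGTATGGCACTTGTGGATCAGATT-3'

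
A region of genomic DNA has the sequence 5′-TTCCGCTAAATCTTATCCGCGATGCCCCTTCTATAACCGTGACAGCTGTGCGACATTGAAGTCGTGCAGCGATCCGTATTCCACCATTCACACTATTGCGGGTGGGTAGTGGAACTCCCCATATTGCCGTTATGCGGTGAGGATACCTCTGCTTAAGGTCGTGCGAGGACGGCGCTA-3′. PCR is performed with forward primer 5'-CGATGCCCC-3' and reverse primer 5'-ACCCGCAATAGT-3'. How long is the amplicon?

84 bp

Scanning the template, CGATGCCCC occurs at positions 20–28; this primer anneals to the bottom strand there with its 3' end pointing downstream.
Reverse complement of the reverse primer: ACTATTGCGGGT. This occurs on the top strand at positions 92–103.
Amplicon spans positions 20–103: 84 bp.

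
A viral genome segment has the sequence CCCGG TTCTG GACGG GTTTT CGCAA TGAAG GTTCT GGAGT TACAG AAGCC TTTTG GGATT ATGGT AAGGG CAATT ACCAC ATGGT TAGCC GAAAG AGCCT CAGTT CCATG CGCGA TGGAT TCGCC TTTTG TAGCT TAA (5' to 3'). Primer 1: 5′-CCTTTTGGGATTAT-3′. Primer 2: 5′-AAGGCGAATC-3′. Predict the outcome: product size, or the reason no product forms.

Yes — a 79 bp product.

Primer 1 (CCTTTTGGGATTAT) matches the top strand at positions 49–62; it acts as a forward primer.
Primer 2's reverse complement is GATTCGCCTT, matching the top strand at positions 118–127; it acts as a reverse primer.
The 3' ends face each other across positions 49–127, giving a 79 bp product.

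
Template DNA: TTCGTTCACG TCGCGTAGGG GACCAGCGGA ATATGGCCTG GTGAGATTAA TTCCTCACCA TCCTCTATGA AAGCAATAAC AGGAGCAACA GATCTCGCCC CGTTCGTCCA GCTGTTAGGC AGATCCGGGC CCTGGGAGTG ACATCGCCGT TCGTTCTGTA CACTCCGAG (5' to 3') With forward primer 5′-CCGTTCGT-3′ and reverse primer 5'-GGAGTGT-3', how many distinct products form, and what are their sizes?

The forward primer CCGTTCGT matches the top strand at positions 100–107, 147–154.
The reverse primer's reverse complement is ACACTCC, matching at positions 160–166.
Each forward site pairs with the reverse site to give a product ending at position 166: sizes 67, 20 bp.

Two products: 67 bp, 20 bp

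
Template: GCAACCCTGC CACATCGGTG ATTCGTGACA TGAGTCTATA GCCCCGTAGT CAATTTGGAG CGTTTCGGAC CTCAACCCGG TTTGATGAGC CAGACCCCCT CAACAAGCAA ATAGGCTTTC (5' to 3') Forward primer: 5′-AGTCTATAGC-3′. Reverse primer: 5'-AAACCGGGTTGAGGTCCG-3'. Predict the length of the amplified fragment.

51 bp

Scanning the template, AGTCTATAGC occurs at positions 33–42; this primer anneals to the bottom strand there with its 3' end pointing downstream.
The reverse primer's reverse complement is CGGACCTCAACCCGGTTT, which matches the template at positions 66–83.
Amplicon spans positions 33–83: 51 bp.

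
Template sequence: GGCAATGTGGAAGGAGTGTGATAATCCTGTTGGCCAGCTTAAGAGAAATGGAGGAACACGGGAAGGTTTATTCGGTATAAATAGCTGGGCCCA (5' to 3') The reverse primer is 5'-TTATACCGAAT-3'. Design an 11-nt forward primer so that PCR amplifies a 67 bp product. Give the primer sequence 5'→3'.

5'-GAGTGTGATAA-3'

The reverse primer's reverse complement ATTCGGTATAA matches the template at positions 70–80, so the product ends at position 80.
A 67 bp product then starts at position 80 − 67 + 1 = 14.
The forward primer is identical to the top strand there: GAGTGTGATAA.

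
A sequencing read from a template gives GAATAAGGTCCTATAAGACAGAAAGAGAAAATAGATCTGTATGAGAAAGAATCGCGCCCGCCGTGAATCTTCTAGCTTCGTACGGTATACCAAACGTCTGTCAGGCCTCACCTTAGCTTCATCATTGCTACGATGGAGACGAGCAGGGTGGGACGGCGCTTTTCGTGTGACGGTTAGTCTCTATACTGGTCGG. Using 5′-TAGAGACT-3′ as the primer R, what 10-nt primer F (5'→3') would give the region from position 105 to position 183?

5'-GCCTCACCTT-3'

The reverse primer's reverse complement AGTCTCTA matches the template at positions 176–183; the product starts at position 105.
The forward primer is identical to the top strand over positions 105–114: GCCTCACCTT.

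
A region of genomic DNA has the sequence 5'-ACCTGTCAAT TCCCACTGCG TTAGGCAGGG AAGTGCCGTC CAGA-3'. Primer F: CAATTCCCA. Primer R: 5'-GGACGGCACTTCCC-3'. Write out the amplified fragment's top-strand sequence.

5'-CAATTCCCACTGCGTTAGGCAGGGAAGTGCCGTCC-3'

The forward primer matches the template at positions 7–15.
The reverse primer's reverse complement is GGGAAGTGCCGTCC, which matches the template at positions 28–41.
The product is the template from position 7 through 41 (35 bp).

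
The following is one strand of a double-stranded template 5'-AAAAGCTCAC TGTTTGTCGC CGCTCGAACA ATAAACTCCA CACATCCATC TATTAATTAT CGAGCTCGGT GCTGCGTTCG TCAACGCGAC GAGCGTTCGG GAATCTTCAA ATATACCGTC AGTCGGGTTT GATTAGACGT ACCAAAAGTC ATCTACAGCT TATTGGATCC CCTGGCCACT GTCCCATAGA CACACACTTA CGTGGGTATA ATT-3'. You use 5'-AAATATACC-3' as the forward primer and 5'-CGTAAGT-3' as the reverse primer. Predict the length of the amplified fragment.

94 bp

Forward primer AAATATACC is found on the top strand at positions 109–117.
Taking the reverse complement of CGTAAGT gives ACTTACG, found at positions 196–202 on the template; the primer anneals here to the top strand with its 3' end pointing upstream.
Amplicon spans positions 109–202: 94 bp.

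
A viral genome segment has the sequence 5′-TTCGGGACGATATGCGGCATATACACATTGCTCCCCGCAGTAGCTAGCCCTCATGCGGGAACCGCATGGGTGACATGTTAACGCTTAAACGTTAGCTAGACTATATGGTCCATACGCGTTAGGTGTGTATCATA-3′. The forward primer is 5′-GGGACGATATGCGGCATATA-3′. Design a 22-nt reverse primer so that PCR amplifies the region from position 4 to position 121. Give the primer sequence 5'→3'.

5'-TAACGCGTATGGACCATATAGT-3'

The product's 3' end on the top strand is position 121.
The reverse primer anneals to the top strand over positions 100–121, i.e. to ACTATATGGTCCATACGCGTTA.
Its sequence written 5'→3' is the reverse complement: TAACGCGTATGGACCATATAGT.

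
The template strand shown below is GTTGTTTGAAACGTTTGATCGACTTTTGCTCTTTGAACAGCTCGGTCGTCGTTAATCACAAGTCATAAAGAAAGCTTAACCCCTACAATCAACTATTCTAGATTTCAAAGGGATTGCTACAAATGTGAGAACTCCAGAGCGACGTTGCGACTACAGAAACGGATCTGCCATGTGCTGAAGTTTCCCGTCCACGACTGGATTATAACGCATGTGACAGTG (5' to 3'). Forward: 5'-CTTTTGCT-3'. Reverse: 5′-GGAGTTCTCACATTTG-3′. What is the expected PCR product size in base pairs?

113 bp

The forward primer matches the template at positions 23–30.
Taking the reverse complement of GGAGTTCTCACATTTG gives CAAATGTGAGAACTCC, found at positions 120–135 on the template; the primer anneals here to the top strand with its 3' end pointing upstream.
Product length = (reverse-primer end) − (forward-primer start) + 1 = 135 − 23 + 1 = 113 bp.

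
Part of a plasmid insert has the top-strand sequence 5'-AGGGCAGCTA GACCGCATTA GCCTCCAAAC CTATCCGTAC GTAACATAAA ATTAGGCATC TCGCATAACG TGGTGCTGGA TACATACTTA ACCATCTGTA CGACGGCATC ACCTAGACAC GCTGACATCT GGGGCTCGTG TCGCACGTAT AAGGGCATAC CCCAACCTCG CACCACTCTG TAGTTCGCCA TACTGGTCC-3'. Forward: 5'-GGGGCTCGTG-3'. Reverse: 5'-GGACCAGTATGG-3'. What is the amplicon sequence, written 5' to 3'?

Forward primer GGGGCTCGTG is found on the top strand at positions 131–140.
Taking the reverse complement of GGACCAGTATGG gives CCATACTGGTCC, found at positions 188–199 on the template; the primer anneals here to the top strand with its 3' end pointing upstream.
The product is the template from position 131 through 199 (69 bp).

5'-GGGGCTCGTGTCGCACGTATAAGGGCATACCCCAACCTCGCACCACTCTGTAGTTCGCCATACTGGTCC-3'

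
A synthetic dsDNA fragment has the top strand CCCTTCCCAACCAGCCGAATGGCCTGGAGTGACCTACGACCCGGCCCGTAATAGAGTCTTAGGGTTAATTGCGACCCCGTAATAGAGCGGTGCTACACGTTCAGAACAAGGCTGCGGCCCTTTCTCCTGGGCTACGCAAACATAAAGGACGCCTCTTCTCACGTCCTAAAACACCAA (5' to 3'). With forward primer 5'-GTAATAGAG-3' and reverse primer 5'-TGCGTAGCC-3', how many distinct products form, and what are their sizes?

Two products: 91 bp, 60 bp

The forward primer GTAATAGAG matches the top strand at positions 48–56, 79–87.
The reverse primer's reverse complement is GGCTACGCA, matching at positions 130–138.
Each forward site pairs with the reverse site to give a product ending at position 138: sizes 91, 60 bp.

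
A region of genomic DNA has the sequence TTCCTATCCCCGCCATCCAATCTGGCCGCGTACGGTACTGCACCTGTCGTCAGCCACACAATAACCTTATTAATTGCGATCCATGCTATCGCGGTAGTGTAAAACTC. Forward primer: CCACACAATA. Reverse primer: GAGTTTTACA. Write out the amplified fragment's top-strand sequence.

The forward primer matches the template at positions 54–63.
Reverse complement of the reverse primer: TGTAAAACTC. This occurs on the top strand at positions 98–107.
The product is the template from position 54 through 107 (54 bp).

5'-CCACACAATAACCTTATTAATTGCGATCCATGCTATCGCGGTAGTGTAAAACTC-3'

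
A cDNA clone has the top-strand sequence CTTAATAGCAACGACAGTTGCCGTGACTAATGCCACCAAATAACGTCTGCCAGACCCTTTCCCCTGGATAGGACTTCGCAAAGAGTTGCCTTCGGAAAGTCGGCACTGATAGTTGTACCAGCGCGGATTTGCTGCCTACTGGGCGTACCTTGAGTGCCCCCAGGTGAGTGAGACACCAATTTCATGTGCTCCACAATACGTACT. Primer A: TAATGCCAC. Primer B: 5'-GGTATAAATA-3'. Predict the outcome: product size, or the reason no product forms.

Primer B (GGTATAAATA) does not match the top strand, and its reverse complement TATTTATACC does not match either.
With no annealing site for primer B, no amplification occurs.

No product — primer B has no binding site in the template.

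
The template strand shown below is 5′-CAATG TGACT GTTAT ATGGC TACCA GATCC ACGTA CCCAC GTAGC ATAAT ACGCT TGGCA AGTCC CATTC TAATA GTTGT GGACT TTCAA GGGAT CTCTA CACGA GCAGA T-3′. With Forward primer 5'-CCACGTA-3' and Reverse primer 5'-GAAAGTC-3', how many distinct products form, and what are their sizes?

Two products: 60 bp, 52 bp

The forward primer CCACGTA matches the top strand at positions 29–35, 37–43.
The reverse primer's reverse complement is GACTTTC, matching at positions 82–88.
Each forward site pairs with the reverse site to give a product ending at position 88: sizes 60, 52 bp.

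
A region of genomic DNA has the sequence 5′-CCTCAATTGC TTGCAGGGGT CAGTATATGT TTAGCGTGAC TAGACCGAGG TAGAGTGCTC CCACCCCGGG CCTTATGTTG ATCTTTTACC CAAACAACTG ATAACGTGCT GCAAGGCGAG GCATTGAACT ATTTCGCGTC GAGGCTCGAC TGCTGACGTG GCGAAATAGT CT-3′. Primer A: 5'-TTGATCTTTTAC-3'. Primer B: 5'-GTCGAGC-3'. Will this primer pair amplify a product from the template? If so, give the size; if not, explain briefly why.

Yes — a 73 bp product.

Primer A (TTGATCTTTTAC) matches the top strand at positions 78–89; it acts as a forward primer.
Primer B's reverse complement is GCTCGAC, matching the top strand at positions 144–150; it acts as a reverse primer.
The 3' ends face each other across positions 78–150, giving a 73 bp product.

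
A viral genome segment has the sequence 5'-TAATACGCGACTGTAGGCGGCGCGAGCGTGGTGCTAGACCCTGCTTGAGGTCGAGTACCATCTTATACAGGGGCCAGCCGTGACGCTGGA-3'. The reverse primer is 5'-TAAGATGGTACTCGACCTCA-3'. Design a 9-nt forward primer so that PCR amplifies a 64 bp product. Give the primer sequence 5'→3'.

5'-AATACGCGA-3'

The reverse primer's reverse complement TGAGGTCGAGTACCATCTTA matches the template at positions 46–65, so the product ends at position 65.
A 64 bp product then starts at position 65 − 64 + 1 = 2.
The forward primer is identical to the top strand there: AATACGCGA.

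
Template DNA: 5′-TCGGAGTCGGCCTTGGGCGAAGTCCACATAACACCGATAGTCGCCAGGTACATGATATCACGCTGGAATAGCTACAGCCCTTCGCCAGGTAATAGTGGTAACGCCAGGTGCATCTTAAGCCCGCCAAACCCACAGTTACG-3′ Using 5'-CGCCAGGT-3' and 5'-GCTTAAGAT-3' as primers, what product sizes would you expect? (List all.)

79 bp, 38 bp, 19 bp

The forward primer CGCCAGGT matches the top strand at positions 42–49, 83–90, 102–109.
The reverse primer's reverse complement is ATCTTAAGC, matching at positions 112–120.
Each forward site pairs with the reverse site to give a product ending at position 120: sizes 79, 38, 19 bp.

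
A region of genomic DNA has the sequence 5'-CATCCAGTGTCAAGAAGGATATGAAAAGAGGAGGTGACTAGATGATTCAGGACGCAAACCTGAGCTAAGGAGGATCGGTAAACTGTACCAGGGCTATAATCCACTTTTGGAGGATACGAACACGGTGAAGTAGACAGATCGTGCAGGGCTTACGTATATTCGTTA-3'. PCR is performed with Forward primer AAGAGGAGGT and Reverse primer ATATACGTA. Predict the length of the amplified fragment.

Scanning the template, AAGAGGAGGT occurs at positions 26–35; this primer anneals to the bottom strand there with its 3' end pointing downstream.
Taking the reverse complement of ATATACGTA gives TACGTATAT, found at positions 151–159 on the template; the primer anneals here to the top strand with its 3' end pointing upstream.
Amplicon spans positions 26–159: 134 bp.

134 bp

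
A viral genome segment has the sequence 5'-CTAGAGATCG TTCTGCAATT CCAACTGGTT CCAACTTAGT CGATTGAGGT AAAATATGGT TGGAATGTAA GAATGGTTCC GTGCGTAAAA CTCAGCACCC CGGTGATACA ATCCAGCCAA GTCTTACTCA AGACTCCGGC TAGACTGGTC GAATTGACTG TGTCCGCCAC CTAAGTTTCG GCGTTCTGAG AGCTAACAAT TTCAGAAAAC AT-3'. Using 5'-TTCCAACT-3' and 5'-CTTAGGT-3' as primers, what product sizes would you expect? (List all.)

157 bp, 147 bp

The forward primer TTCCAACT matches the top strand at positions 19–26, 29–36.
The reverse primer's reverse complement is ACCTAAG, matching at positions 169–175.
Each forward site pairs with the reverse site to give a product ending at position 175: sizes 157, 147 bp.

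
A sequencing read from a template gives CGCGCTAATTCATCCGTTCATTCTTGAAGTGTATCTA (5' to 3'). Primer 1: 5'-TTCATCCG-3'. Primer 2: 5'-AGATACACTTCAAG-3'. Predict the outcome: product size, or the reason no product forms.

Primer 1 (TTCATCCG) matches the top strand at positions 9–16; it acts as a forward primer.
Primer 2's reverse complement is CTTGAAGTGTATCT, matching the top strand at positions 23–36; it acts as a reverse primer.
The 3' ends face each other across positions 9–36, giving a 28 bp product.

Yes — a 28 bp product.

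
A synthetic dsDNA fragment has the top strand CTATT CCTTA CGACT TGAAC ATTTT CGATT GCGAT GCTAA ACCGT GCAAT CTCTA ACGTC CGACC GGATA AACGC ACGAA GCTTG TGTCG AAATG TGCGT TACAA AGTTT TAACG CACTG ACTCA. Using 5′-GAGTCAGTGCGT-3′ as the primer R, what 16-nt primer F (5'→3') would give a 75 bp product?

The reverse primer's reverse complement ACGCACTGACTC matches the template at positions 113–124, so the product ends at position 124.
A 75 bp product then starts at position 124 − 75 + 1 = 50.
The forward primer is identical to the top strand there: TCTCTAACGTCCGACC.

5'-TCTCTAACGTCCGACC-3'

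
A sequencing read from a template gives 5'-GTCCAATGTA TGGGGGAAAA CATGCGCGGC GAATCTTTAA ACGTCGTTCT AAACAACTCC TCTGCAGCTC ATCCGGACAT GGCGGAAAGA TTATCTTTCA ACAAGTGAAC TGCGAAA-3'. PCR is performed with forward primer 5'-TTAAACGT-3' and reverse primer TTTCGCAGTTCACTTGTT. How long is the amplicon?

81 bp

Scanning the template, TTAAACGT occurs at positions 37–44; this primer anneals to the bottom strand there with its 3' end pointing downstream.
Reverse complement of the reverse primer: AACAAGTGAACTGCGAAA. This occurs on the top strand at positions 100–117.
Product length = (reverse-primer end) − (forward-primer start) + 1 = 117 − 37 + 1 = 81 bp.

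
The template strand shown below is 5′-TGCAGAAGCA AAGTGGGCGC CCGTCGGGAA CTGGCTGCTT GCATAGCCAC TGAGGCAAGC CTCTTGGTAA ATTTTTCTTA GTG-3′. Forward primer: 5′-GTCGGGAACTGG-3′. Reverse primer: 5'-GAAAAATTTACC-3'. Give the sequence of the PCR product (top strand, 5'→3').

5'-GTCGGGAACTGGCTGCTTGCATAGCCACTGAGGCAAGCCTCTTGGTAAATTTTTC-3'

Forward primer GTCGGGAACTGG is found on the top strand at positions 23–34.
Taking the reverse complement of GAAAAATTTACC gives GGTAAATTTTTC, found at positions 66–77 on the template; the primer anneals here to the top strand with its 3' end pointing upstream.
The product is the template from position 23 through 77 (55 bp).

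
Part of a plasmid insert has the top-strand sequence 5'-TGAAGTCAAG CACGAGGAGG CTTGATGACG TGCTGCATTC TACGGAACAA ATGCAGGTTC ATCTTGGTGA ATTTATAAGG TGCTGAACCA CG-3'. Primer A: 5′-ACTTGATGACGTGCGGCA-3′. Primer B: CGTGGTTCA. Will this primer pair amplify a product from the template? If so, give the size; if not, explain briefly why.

Primer A (ACTTGATGACGTGCGGCA) does not match the top strand, and its reverse complement TGCCGCACGTCATCAAGT does not match either.
With no annealing site for primer A, no amplification occurs.

No product — primer A has no binding site in the template.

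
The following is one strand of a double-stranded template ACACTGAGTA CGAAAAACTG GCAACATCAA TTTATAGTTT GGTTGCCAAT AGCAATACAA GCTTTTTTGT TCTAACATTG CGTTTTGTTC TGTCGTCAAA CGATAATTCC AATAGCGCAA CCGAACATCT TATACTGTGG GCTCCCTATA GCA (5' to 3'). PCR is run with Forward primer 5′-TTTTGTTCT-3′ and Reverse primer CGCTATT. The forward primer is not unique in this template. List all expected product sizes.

53 bp, 35 bp

The forward primer TTTTGTTCT matches the top strand at positions 65–73, 83–91.
The reverse primer's reverse complement is AATAGCG, matching at positions 111–117.
Each forward site pairs with the reverse site to give a product ending at position 117: sizes 53, 35 bp.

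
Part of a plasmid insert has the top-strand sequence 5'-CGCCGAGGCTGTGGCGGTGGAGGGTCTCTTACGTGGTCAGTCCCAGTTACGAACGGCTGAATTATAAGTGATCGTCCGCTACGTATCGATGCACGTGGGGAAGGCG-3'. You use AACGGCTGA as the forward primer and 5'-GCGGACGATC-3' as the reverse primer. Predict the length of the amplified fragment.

Forward primer AACGGCTGA is found on the top strand at positions 52–60.
Taking the reverse complement of GCGGACGATC gives GATCGTCCGC, found at positions 70–79 on the template; the primer anneals here to the top strand with its 3' end pointing upstream.
Amplicon spans positions 52–79: 28 bp.

28 bp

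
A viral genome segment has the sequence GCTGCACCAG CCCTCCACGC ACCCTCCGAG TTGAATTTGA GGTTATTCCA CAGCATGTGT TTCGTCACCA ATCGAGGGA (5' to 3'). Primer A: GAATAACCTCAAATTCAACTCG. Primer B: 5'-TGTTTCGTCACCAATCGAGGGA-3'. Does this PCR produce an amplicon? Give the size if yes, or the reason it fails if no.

Primer A (GAATAACCTCAAATTCAACTCG) has reverse complement CGAGTTGAATTTGAGGTTATTC, which matches the top strand at positions 27–48; primer A anneals to the top strand there with its 3' end pointing upstream toward position 27.
Primer B (TGTTTCGTCACCAATCGAGGGA) matches the top strand directly at positions 58–79; it anneals to the bottom strand with its 3' end pointing downstream toward position 79.
The 3' ends diverge (primer A extends toward position 1, primer B toward position 79), so the primers never converge on a shared product.

No product — the primers' 3' ends point away from each other.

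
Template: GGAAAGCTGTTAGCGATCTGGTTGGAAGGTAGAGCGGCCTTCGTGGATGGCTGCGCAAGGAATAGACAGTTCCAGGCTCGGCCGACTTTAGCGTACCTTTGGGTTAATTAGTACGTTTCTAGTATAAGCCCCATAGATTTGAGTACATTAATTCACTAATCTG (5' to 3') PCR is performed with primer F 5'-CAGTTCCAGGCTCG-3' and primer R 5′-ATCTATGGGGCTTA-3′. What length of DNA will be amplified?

The forward primer matches the template at positions 67–80.
Taking the reverse complement of ATCTATGGGGCTTA gives TAAGCCCCATAGAT, found at positions 125–138 on the template; the primer anneals here to the top strand with its 3' end pointing upstream.
The product runs from position 67 to position 138, so its length is 138 − 67 + 1 = 72 bp.

72 bp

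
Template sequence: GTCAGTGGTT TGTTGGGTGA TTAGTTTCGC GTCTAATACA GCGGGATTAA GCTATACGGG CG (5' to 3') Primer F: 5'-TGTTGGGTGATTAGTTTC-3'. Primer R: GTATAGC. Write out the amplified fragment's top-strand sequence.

5'-TGTTGGGTGATTAGTTTCGCGTCTAATACAGCGGGATTAAGCTATAC-3'

The forward primer matches the template at positions 11–28.
Reverse complement of the reverse primer: GCTATAC. This occurs on the top strand at positions 51–57.
The product is the template from position 11 through 57 (47 bp).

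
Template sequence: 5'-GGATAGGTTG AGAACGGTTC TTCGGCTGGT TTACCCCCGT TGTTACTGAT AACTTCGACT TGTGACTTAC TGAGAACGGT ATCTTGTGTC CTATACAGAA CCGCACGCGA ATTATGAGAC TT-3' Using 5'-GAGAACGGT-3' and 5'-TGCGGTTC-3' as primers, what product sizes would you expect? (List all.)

The forward primer GAGAACGGT matches the top strand at positions 10–18, 72–80.
The reverse primer's reverse complement is GAACCGCA, matching at positions 98–105.
Each forward site pairs with the reverse site to give a product ending at position 105: sizes 96, 34 bp.

96 bp, 34 bp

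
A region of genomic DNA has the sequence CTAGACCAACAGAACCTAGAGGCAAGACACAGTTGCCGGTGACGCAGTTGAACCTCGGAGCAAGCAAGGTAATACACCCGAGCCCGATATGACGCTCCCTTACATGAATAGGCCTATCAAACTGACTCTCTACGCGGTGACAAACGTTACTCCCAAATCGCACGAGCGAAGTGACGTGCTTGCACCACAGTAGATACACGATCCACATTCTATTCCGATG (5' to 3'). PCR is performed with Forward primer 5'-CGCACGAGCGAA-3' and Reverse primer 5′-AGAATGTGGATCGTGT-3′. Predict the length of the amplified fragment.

53 bp

The forward primer matches the template at positions 159–170.
Reverse complement of the reverse primer: ACACGATCCACATTCT. This occurs on the top strand at positions 196–211.
Amplicon spans positions 159–211: 53 bp.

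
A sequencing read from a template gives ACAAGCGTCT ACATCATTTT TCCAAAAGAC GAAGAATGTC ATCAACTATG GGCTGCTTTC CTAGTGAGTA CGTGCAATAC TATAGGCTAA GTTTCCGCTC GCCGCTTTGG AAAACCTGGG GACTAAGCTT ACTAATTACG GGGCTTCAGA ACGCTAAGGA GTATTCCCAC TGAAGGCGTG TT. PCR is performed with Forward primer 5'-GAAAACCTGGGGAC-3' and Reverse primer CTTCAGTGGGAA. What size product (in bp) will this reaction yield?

66 bp

Forward primer GAAAACCTGGGGAC is found on the top strand at positions 110–123.
The reverse primer's reverse complement is TTCCCACTGAAG, which matches the template at positions 164–175.
Product length = (reverse-primer end) − (forward-primer start) + 1 = 175 − 110 + 1 = 66 bp.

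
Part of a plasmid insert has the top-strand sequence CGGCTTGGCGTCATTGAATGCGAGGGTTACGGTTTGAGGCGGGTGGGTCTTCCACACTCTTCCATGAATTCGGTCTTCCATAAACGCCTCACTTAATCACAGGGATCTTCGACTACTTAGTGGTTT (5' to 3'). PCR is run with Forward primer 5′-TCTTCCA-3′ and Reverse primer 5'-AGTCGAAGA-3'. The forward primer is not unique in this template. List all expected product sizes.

67 bp, 57 bp, 41 bp

The forward primer TCTTCCA matches the top strand at positions 48–54, 58–64, 74–80.
The reverse primer's reverse complement is TCTTCGACT, matching at positions 106–114.
Each forward site pairs with the reverse site to give a product ending at position 114: sizes 67, 57, 41 bp.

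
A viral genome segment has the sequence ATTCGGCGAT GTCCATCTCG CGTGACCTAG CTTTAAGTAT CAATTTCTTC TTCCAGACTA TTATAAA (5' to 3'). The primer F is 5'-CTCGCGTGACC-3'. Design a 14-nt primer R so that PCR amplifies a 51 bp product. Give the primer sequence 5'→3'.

The forward primer binds at positions 17–27, so a 51 bp product ends at position 17 + 51 − 1 = 67.
The reverse primer anneals to the top strand over positions 54–67, i.e. to CAGACTATTATAAA.
Its sequence written 5'→3' is the reverse complement: TTTATAATAGTCTG.

5'-TTTATAATAGTCTG-3'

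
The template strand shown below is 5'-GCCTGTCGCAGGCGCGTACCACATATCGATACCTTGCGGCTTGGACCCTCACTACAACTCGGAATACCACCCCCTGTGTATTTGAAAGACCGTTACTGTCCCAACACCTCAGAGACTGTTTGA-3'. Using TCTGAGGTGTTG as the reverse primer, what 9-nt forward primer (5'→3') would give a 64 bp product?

5'-CACTACAAC-3'

The reverse primer's reverse complement CAACACCTCAGA matches the template at positions 102–113, so the product ends at position 113.
A 64 bp product then starts at position 113 − 64 + 1 = 50.
The forward primer is identical to the top strand there: CACTACAAC.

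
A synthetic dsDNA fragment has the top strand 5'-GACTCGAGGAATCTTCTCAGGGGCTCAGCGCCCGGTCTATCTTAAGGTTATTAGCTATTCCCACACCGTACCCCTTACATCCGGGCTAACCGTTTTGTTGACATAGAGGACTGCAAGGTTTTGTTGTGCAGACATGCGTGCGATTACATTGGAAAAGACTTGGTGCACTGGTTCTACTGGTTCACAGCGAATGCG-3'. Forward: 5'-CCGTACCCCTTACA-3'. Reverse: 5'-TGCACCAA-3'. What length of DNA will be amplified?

102 bp

Scanning the template, CCGTACCCCTTACA occurs at positions 66–79; this primer anneals to the bottom strand there with its 3' end pointing downstream.
The reverse primer's reverse complement is TTGGTGCA, which matches the template at positions 160–167.
Product length = (reverse-primer end) − (forward-primer start) + 1 = 167 − 66 + 1 = 102 bp.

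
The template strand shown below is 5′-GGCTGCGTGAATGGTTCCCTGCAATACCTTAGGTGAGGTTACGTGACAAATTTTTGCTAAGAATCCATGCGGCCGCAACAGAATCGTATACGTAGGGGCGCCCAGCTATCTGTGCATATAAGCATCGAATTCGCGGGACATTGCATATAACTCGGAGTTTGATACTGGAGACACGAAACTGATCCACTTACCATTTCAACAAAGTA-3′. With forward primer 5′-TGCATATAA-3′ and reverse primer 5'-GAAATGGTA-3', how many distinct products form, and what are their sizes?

The forward primer TGCATATAA matches the top strand at positions 113–121, 142–150.
The reverse primer's reverse complement is TACCATTTC, matching at positions 189–197.
Each forward site pairs with the reverse site to give a product ending at position 197: sizes 85, 56 bp.

Two products: 85 bp, 56 bp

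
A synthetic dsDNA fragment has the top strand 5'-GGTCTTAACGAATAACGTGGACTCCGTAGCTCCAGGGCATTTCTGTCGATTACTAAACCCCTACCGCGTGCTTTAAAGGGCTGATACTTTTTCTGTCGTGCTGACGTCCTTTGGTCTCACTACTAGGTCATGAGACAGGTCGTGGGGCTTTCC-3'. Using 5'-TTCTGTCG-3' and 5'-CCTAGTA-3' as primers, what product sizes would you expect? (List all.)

The forward primer TTCTGTCG matches the top strand at positions 41–48, 91–98.
The reverse primer's reverse complement is TACTAGG, matching at positions 121–127.
Each forward site pairs with the reverse site to give a product ending at position 127: sizes 87, 37 bp.

87 bp, 37 bp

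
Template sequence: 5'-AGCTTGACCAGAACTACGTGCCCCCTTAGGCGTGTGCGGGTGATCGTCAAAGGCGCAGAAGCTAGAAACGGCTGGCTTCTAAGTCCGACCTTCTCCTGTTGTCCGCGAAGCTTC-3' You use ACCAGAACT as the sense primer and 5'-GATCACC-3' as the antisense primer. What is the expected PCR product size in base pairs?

39 bp

Scanning the template, ACCAGAACT occurs at positions 7–15; this primer anneals to the bottom strand there with its 3' end pointing downstream.
Taking the reverse complement of GATCACC gives GGTGATC, found at positions 39–45 on the template; the primer anneals here to the top strand with its 3' end pointing upstream.
Product length = (reverse-primer end) − (forward-primer start) + 1 = 45 − 7 + 1 = 39 bp.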